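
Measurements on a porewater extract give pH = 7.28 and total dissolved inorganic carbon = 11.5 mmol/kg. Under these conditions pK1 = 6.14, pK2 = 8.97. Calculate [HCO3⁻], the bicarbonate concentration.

[HCO3⁻] = 10.5 mmol/kg

α₁ = 1 / (1 + [H⁺]/K1 + K2/[H⁺]) = 1 / (1 + 10^-1.14 + 10^-1.69)
   = 1 / (1 + 0.072444 + 0.020417) = 1/1.0929 = 0.9150
[HCO3⁻] = α₁ × DIC = 0.9150 × 11.5 = 10.5 mmol/kg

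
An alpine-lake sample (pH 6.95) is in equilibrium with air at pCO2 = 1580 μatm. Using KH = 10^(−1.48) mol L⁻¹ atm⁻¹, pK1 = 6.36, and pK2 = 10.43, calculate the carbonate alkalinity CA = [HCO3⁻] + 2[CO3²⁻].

CA = 0.204 mmol/L

[CO2*] = KH · pCO2 = 10^(−1.48) × 1580×10^-6 = 5.232×10^-5 mol/L
α₀ = 1/(1 + K1/[H⁺] + K1K2/[H⁺]²) = 1/(1 + 10^+0.59 + 10^-2.89) = 0.2044
DIC = [CO2*]/α₀ = 5.232×10^-5 / 0.2044 = 0.2559 mmol/L
CA = (α₁ + 2α₂)·DIC = (0.7953 + 2×0.0002634) × 0.2559 = 0.204 mmol/L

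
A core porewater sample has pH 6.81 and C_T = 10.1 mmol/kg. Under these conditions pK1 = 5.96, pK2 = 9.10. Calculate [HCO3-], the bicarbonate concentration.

[HCO3⁻] = 8.81 mmol/kg

α₁ = 1 / (1 + [H⁺]/K1 + K2/[H⁺]) = 1 / (1 + 10^-0.85 + 10^-2.29)
   = 1 / (1 + 0.14125 + 0.0051286) = 1/1.1464 = 0.8723
[HCO3⁻] = α₁ × DIC = 0.8723 × 10.1 = 8.81 mmol/kg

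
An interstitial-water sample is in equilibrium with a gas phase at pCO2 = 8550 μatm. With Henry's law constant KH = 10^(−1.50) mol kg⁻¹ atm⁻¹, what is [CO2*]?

[CO2*] = 270 μmol/kg

KH = 10^(−1.50) = 3.162×10^-2 mol kg⁻¹ atm⁻¹
[CO2*] = KH · pCO2 = 3.162×10^-2 × 8550×10^-6 atm = 2.70×10^-4 mol/kg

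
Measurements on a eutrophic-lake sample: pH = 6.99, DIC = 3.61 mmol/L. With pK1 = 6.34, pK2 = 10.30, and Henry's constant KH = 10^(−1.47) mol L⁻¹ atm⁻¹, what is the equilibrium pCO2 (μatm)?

α₀ = 1 / (1 + K1/[H⁺] + K1K2/[H⁺]²) = 1 / (1 + 10^+0.65 + 10^-2.66)
   = 1 / (1 + 4.4668 + 0.0021878) = 1/5.4690 = 0.1828
[CO2*] = α₀ × DIC = 0.1828 × 3.61 = 0.6601 mmol/L
pCO2 = [CO2*]/KH = 6.601×10^-4 / 3.388×10^-2 = 1.95×10^4 μatm

pCO2 = 1.95×10^4 μatm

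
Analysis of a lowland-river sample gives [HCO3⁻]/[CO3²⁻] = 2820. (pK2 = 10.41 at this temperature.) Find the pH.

pH = 6.96

From K2 = [H⁺][CO3²⁻]/[HCO3⁻]:  pH = pK2 − log₁₀([HCO3⁻]/[CO3²⁻])
log₁₀(2820) = +3.450
pH = 10.41 − (+3.450) = 6.96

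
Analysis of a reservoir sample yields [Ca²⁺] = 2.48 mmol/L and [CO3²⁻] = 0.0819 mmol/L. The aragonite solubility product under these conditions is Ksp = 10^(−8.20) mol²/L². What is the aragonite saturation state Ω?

Ksp = 10^(−8.20) = 6.310×10^-9
Ω = [Ca²⁺][CO3²⁻]/Ksp = (2.48×10^-3)(0.0819×10^-3) / 6.310×10^-9 = 32.2

Ω = 32.2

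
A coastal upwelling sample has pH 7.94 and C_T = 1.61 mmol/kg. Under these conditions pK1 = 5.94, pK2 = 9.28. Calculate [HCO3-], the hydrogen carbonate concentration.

α₁ = 1 / (1 + [H⁺]/K1 + K2/[H⁺]) = 1 / (1 + 10^-2.00 + 10^-1.34)
   = 1 / (1 + 0.010000 + 0.045709) = 1/1.0557 = 0.9472
[HCO3⁻] = α₁ × DIC = 0.9472 × 1.61 = 1.53 mmol/kg

[HCO3⁻] = 1.53 mmol/kg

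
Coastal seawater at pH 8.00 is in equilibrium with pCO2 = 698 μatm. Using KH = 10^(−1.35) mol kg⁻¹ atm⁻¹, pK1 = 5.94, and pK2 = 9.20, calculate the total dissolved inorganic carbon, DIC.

DIC = 3.84 mmol/kg

[CO2*] = KH · pCO2 = 10^(−1.35) × 698×10^-6 = 3.118×10^-5 mol/kg
α₀ = 1/(1 + K1/[H⁺] + K1K2/[H⁺]²) = 1/(1 + 10^+2.06 + 10^+0.86) = 0.008126
DIC = [CO2*]/α₀ = 3.118×10^-5 / 0.008126 = 3.84 mmol/kg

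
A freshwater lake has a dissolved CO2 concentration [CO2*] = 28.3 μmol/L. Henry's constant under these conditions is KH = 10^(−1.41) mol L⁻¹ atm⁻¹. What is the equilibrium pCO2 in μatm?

KH = 10^(−1.41) = 3.890×10^-2 mol L⁻¹ atm⁻¹
pCO2 = [CO2*]/KH = 28.3×10^-6 / 3.890×10^-2 = 7.27×10^-4 atm = 727 μatm

pCO2 = 727 μatm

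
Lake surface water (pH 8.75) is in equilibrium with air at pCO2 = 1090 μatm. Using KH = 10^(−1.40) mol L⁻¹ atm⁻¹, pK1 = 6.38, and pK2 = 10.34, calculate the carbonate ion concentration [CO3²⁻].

[CO3²⁻] = 0.261 mmol/L

[CO2*] = KH · pCO2 = 10^(−1.40) × 1090×10^-6 = 4.339×10^-5 mol/L
α₀ = 1/(1 + K1/[H⁺] + K1K2/[H⁺]²) = 1/(1 + 10^+2.37 + 10^+0.78) = 0.004142
DIC = [CO2*]/α₀ = 4.339×10^-5 / 0.004142 = 10.48 mmol/L
[CO3²⁻] = α₂·DIC; α₂ = 0.02496, so [CO3²⁻] = 0.02496 × 10.48 = 0.261 mmol/L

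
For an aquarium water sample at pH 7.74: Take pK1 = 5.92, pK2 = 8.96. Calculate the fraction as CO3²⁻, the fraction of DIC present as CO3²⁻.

α₂ = 0.0560

α₂ = 1 / (1 + [H⁺]/K2 + [H⁺]²/(K1K2)) = 1 / (1 + 10^+1.22 + 10^-0.60)
   = 1 / (1 + 16.596 + 0.25119) = 1/17.847 = 0.05603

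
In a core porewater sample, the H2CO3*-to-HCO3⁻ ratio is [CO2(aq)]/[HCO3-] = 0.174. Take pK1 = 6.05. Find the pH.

From K1 = [H⁺][HCO3-]/[CO2(aq)]:  pH = pK1 − log₁₀([CO2(aq)]/[HCO3-])
log₁₀(0.174) = -0.759
pH = 6.05 − (-0.759) = 6.81

pH = 6.81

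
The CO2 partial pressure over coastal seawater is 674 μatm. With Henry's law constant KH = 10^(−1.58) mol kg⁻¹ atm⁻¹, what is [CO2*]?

[CO2*] = 17.7 μmol/kg

KH = 10^(−1.58) = 2.630×10^-2 mol kg⁻¹ atm⁻¹
[CO2*] = KH · pCO2 = 2.630×10^-2 × 674×10^-6 atm = 1.77×10^-5 mol/kg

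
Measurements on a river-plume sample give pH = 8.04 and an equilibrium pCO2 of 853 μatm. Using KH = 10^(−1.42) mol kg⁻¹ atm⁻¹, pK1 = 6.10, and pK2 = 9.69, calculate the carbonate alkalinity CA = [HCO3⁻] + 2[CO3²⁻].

CA = 2.95 mmol/kg

[CO2*] = KH · pCO2 = 10^(−1.42) × 853×10^-6 = 3.243×10^-5 mol/kg
α₀ = 1/(1 + K1/[H⁺] + K1K2/[H⁺]²) = 1/(1 + 10^+1.94 + 10^+0.29) = 0.01111
DIC = [CO2*]/α₀ = 3.243×10^-5 / 0.01111 = 2.920 mmol/kg
CA = (α₁ + 2α₂)·DIC = (0.9672 + 2×0.02165) × 2.920 = 2.95 mmol/kg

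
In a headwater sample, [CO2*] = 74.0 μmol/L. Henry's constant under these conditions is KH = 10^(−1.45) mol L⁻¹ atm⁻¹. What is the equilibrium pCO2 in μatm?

pCO2 = 2090 μatm

KH = 10^(−1.45) = 3.548×10^-2 mol L⁻¹ atm⁻¹
pCO2 = [CO2*]/KH = 74.0×10^-6 / 3.548×10^-2 = 2.09×10^-3 atm = 2090 μatm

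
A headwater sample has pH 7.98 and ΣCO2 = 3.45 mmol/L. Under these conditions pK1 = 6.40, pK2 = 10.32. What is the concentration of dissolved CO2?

[CO2*] = 0.0880 mmol/L

α₀ = 1 / (1 + K1/[H⁺] + K1K2/[H⁺]²) = 1 / (1 + 10^+1.58 + 10^-0.76)
   = 1 / (1 + 38.019 + 0.17378) = 1/39.193 = 0.02551
[CO2*] = α₀ × DIC = 0.02551 × 3.45 = 0.0880 mmol/L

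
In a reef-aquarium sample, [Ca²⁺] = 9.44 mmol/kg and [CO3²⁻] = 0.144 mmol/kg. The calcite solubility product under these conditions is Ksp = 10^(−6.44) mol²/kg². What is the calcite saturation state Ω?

Ω = 3.74

Ksp = 10^(−6.44) = 3.631×10^-7
Ω = [Ca²⁺][CO3²⁻]/Ksp = (9.44×10^-3)(0.144×10^-3) / 3.631×10^-7 = 3.74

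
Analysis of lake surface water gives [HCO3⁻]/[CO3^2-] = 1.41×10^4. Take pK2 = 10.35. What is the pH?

pH = 6.20

From K2 = [H⁺][CO3^2-]/[HCO3⁻]:  pH = pK2 − log₁₀([HCO3⁻]/[CO3^2-])
log₁₀(1.41×10^4) = +4.149
pH = 10.35 − (+4.149) = 6.20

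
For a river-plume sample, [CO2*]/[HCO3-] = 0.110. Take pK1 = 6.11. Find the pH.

From K1 = [H⁺][HCO3-]/[CO2*]:  pH = pK1 − log₁₀([CO2*]/[HCO3-])
log₁₀(0.110) = -0.959
pH = 6.11 − (-0.959) = 7.07

pH = 7.07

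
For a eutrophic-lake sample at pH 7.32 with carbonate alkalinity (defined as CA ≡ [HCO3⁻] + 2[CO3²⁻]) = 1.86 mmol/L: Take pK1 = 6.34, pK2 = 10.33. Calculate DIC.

CA = [HCO3⁻] + 2[CO3²⁻] = (α₁ + 2α₂)·DIC
At pH 7.32: [H⁺]/K1 = 10^-0.98 = 0.10471, K2/[H⁺] = 10^-3.01 = 0.00097724
α₁ = 1/(1 + 0.10471 + 0.00097724) = 1/1.1057 = 0.9044; α₂ = α₁·K2/[H⁺] = 0.0008838
α₁ + 2α₂ = 0.9062
DIC = CA / (α₁ + 2α₂) = 1.86 / 0.9062 = 2.05 mmol/L

DIC = 2.05 mmol/L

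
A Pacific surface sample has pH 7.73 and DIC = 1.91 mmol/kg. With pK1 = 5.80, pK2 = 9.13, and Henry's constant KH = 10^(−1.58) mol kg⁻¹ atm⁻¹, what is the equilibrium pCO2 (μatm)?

pCO2 = 811 μatm

α₀ = 1 / (1 + K1/[H⁺] + K1K2/[H⁺]²) = 1 / (1 + 10^+1.93 + 10^+0.53)
   = 1 / (1 + 85.114 + 3.3884) = 1/89.502 = 0.01117
[CO2*] = α₀ × DIC = 0.01117 × 1.91 = 0.02134 mmol/kg
pCO2 = [CO2*]/KH = 2.134×10^-5 / 2.630×10^-2 = 811 μatm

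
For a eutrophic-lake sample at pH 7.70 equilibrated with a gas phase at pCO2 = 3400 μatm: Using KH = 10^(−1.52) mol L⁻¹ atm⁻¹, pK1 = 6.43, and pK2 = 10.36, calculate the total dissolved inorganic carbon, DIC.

[CO2*] = KH · pCO2 = 10^(−1.52) × 3400×10^-6 = 1.027×10^-4 mol/L
α₀ = 1/(1 + K1/[H⁺] + K1K2/[H⁺]²) = 1/(1 + 10^+1.27 + 10^-1.39) = 0.05086
DIC = [CO2*]/α₀ = 1.027×10^-4 / 0.05086 = 2.02 mmol/L

DIC = 2.02 mmol/L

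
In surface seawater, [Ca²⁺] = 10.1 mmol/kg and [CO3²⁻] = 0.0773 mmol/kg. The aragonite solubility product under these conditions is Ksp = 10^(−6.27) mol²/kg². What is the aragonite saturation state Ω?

Ω = 1.45

Ksp = 10^(−6.27) = 5.370×10^-7
Ω = [Ca²⁺][CO3²⁻]/Ksp = (10.1×10^-3)(0.0773×10^-3) / 5.370×10^-7 = 1.45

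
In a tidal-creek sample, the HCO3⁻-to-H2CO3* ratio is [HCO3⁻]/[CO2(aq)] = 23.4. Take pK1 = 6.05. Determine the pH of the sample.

pH = 7.42

From K1 = [H⁺][HCO3⁻]/[CO2(aq)]:  pH = pK1 + log₁₀([HCO3⁻]/[CO2(aq)])
log₁₀(23.4) = +1.369
pH = 6.05 + (+1.369) = 7.42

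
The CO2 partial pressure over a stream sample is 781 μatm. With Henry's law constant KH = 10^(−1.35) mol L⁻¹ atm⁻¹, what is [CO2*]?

KH = 10^(−1.35) = 4.467×10^-2 mol L⁻¹ atm⁻¹
[CO2*] = KH · pCO2 = 4.467×10^-2 × 781×10^-6 atm = 3.49×10^-5 mol/L

[CO2*] = 34.9 μmol/L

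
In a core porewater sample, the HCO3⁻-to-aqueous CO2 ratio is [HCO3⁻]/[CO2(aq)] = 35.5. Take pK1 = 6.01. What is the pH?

From K1 = [H⁺][HCO3⁻]/[CO2(aq)]:  pH = pK1 + log₁₀([HCO3⁻]/[CO2(aq)])
log₁₀(35.5) = +1.550
pH = 6.01 + (+1.550) = 7.56

pH = 7.56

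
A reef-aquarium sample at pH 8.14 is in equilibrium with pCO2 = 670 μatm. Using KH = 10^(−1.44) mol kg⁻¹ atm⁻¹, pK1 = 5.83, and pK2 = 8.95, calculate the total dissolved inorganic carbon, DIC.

[CO2*] = KH · pCO2 = 10^(−1.44) × 670×10^-6 = 2.433×10^-5 mol/kg
α₀ = 1/(1 + K1/[H⁺] + K1K2/[H⁺]²) = 1/(1 + 10^+2.31 + 10^+1.50) = 0.004223
DIC = [CO2*]/α₀ = 2.433×10^-5 / 0.004223 = 5.76 mmol/kg

DIC = 5.76 mmol/kg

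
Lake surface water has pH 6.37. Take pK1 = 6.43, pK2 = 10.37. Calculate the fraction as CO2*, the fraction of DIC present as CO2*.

α₀ = 1 / (1 + K1/[H⁺] + K1K2/[H⁺]²) = 1 / (1 + 10^-0.06 + 10^-4.06)
   = 1 / (1 + 0.87096 + 8.7096×10^-5) = 1/1.8711 = 0.5345

α₀ = 0.534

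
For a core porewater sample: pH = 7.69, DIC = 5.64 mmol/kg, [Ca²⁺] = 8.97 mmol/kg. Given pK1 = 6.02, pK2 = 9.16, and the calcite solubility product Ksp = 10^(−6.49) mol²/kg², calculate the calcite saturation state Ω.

Ω = 5.02

α₂ = 1 / (1 + [H⁺]/K2 + [H⁺]²/(K1K2)) = 1 / (1 + 10^+1.47 + 10^-0.20)
   = 1 / (1 + 29.512 + 0.63096) = 1/31.143 = 0.03211
[CO3²⁻] = α₂ × DIC = 0.03211 × 5.64 = 0.1811 mmol/kg
Ksp = 10^(−6.49) = 3.236×10^-7
Ω = [Ca²⁺][CO3²⁻]/Ksp = (8.97×10^-3)(1.811×10^-4) / 3.236×10^-7 = 5.02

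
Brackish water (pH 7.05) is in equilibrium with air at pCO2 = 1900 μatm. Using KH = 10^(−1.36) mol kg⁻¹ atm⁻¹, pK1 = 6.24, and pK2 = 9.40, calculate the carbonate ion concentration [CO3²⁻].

[CO3²⁻] = 2.39 μmol/kg

[CO2*] = KH · pCO2 = 10^(−1.36) × 1900×10^-6 = 8.294×10^-5 mol/kg
α₀ = 1/(1 + K1/[H⁺] + K1K2/[H⁺]²) = 1/(1 + 10^+0.81 + 10^-1.54) = 0.1336
DIC = [CO2*]/α₀ = 8.294×10^-5 / 0.1336 = 0.6208 mmol/kg
[CO3²⁻] = α₂·DIC; α₂ = 0.003853, so [CO3²⁻] = 0.003853 × 0.6208 = 0.00239 mmol/kg = 2.39 μmol/kg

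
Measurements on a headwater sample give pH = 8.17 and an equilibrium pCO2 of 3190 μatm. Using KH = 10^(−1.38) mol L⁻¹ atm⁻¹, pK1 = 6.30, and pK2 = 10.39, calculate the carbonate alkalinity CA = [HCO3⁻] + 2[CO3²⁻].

[CO2*] = KH · pCO2 = 10^(−1.38) × 3190×10^-6 = 1.330×10^-4 mol/L
α₀ = 1/(1 + K1/[H⁺] + K1K2/[H⁺]²) = 1/(1 + 10^+1.87 + 10^-0.35) = 0.01323
DIC = [CO2*]/α₀ = 1.330×10^-4 / 0.01323 = 10.05 mmol/L
CA = (α₁ + 2α₂)·DIC = (0.9809 + 2×0.005910) × 10.05 = 9.98 mmol/L

CA = 9.98 mmol/L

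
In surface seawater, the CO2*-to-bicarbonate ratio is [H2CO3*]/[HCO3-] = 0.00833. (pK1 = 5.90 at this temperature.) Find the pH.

From K1 = [H⁺][HCO3-]/[H2CO3*]:  pH = pK1 − log₁₀([H2CO3*]/[HCO3-])
log₁₀(0.00833) = -2.079
pH = 5.90 − (-2.079) = 7.98

pH = 7.98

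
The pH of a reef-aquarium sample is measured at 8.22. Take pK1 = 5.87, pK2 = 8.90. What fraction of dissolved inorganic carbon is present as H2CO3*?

α₀ = 1 / (1 + K1/[H⁺] + K1K2/[H⁺]²) = 1 / (1 + 10^+2.35 + 10^+1.67)
   = 1 / (1 + 223.87 + 46.774) = 1/271.65 = 0.003681

α₀ = 0.00368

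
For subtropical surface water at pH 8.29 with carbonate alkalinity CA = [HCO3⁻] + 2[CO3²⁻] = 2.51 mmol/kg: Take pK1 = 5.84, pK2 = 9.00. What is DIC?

DIC = 2.16 mmol/kg

CA = [HCO3⁻] + 2[CO3²⁻] = (α₁ + 2α₂)·DIC
At pH 8.29: [H⁺]/K1 = 10^-2.45 = 0.0035481, K2/[H⁺] = 10^-0.71 = 0.19498
α₁ = 1/(1 + 0.0035481 + 0.19498) = 1/1.1985 = 0.8344; α₂ = α₁·K2/[H⁺] = 0.1627
α₁ + 2α₂ = 1.1597
DIC = CA / (α₁ + 2α₂) = 2.51 / 1.1597 = 2.16 mmol/kg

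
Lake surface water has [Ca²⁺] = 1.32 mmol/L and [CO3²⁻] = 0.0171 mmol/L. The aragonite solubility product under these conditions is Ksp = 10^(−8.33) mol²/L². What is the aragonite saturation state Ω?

Ksp = 10^(−8.33) = 4.677×10^-9
Ω = [Ca²⁺][CO3²⁻]/Ksp = (1.32×10^-3)(0.0171×10^-3) / 4.677×10^-9 = 4.83

Ω = 4.83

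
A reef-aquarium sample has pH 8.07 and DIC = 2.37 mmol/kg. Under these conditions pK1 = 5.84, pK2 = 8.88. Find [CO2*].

α₀ = 1 / (1 + K1/[H⁺] + K1K2/[H⁺]²) = 1 / (1 + 10^+2.23 + 10^+1.42)
   = 1 / (1 + 169.82 + 26.303) = 1/197.13 = 0.005073
[CO2*] = α₀ × DIC = 0.005073 × 2.37 = 0.0120 mmol/kg = 12.0 μmol/kg

[CO2*] = 12.0 μmol/kg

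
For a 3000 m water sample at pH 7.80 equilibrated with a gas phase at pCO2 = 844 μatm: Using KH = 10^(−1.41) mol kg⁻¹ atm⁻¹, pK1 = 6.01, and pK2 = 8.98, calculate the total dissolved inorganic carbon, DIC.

[CO2*] = KH · pCO2 = 10^(−1.41) × 844×10^-6 = 3.284×10^-5 mol/kg
α₀ = 1/(1 + K1/[H⁺] + K1K2/[H⁺]²) = 1/(1 + 10^+1.79 + 10^+0.61) = 0.01499
DIC = [CO2*]/α₀ = 3.284×10^-5 / 0.01499 = 2.19 mmol/kg

DIC = 2.19 mmol/kg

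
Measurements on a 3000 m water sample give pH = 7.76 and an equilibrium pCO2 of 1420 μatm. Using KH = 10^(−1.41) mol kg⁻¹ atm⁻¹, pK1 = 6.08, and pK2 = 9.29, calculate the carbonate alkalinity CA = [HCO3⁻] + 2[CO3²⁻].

CA = 2.80 mmol/kg

[CO2*] = KH · pCO2 = 10^(−1.41) × 1420×10^-6 = 5.524×10^-5 mol/kg
α₀ = 1/(1 + K1/[H⁺] + K1K2/[H⁺]²) = 1/(1 + 10^+1.68 + 10^+0.15) = 0.01989
DIC = [CO2*]/α₀ = 5.524×10^-5 / 0.01989 = 2.777 mmol/kg
CA = (α₁ + 2α₂)·DIC = (0.9520 + 2×0.02810) × 2.777 = 2.80 mmol/kg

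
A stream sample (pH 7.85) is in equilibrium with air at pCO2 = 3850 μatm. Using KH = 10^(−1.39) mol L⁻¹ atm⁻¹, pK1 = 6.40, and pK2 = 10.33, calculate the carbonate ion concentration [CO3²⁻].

[CO2*] = KH · pCO2 = 10^(−1.39) × 3850×10^-6 = 1.568×10^-4 mol/L
α₀ = 1/(1 + K1/[H⁺] + K1K2/[H⁺]²) = 1/(1 + 10^+1.45 + 10^-1.03) = 0.03416
DIC = [CO2*]/α₀ = 1.568×10^-4 / 0.03416 = 4.592 mmol/L
[CO3²⁻] = α₂·DIC; α₂ = 0.003188, so [CO3²⁻] = 0.003188 × 4.592 = 0.0146 mmol/L = 14.6 μmol/L

[CO3²⁻] = 14.6 μmol/L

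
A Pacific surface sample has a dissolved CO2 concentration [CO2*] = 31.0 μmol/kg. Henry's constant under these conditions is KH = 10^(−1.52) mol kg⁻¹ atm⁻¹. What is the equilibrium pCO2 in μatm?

pCO2 = 1030 μatm

KH = 10^(−1.52) = 3.020×10^-2 mol kg⁻¹ atm⁻¹
pCO2 = [CO2*]/KH = 31.0×10^-6 / 3.020×10^-2 = 1.03×10^-3 atm = 1030 μatm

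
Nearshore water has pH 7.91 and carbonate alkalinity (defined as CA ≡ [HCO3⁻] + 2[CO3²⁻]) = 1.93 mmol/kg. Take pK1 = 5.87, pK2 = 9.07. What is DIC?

DIC = 1.83 mmol/kg

CA = [HCO3⁻] + 2[CO3²⁻] = (α₁ + 2α₂)·DIC
At pH 7.91: [H⁺]/K1 = 10^-2.04 = 0.0091201, K2/[H⁺] = 10^-1.16 = 0.069183
α₁ = 1/(1 + 0.0091201 + 0.069183) = 1/1.0783 = 0.9274; α₂ = α₁·K2/[H⁺] = 0.06416
α₁ + 2α₂ = 1.0557
DIC = CA / (α₁ + 2α₂) = 1.93 / 1.0557 = 1.83 mmol/kg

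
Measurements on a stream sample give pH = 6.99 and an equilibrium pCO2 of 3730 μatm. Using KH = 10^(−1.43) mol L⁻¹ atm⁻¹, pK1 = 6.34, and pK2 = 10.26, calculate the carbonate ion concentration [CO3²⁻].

[CO3²⁻] = 0.332 μmol/L

[CO2*] = KH · pCO2 = 10^(−1.43) × 3730×10^-6 = 1.386×10^-4 mol/L
α₀ = 1/(1 + K1/[H⁺] + K1K2/[H⁺]²) = 1/(1 + 10^+0.65 + 10^-2.62) = 0.1828
DIC = [CO2*]/α₀ = 1.386×10^-4 / 0.1828 = 0.7579 mmol/L
[CO3²⁻] = α₂·DIC; α₂ = 0.0004386, so [CO3²⁻] = 0.0004386 × 0.7579 = 0.000332 mmol/L = 0.332 μmol/L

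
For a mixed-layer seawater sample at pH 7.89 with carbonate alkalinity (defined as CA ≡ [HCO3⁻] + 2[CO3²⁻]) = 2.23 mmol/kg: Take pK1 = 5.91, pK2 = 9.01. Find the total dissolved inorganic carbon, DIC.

CA = [HCO3⁻] + 2[CO3²⁻] = (α₁ + 2α₂)·DIC
At pH 7.89: [H⁺]/K1 = 10^-1.98 = 0.010471, K2/[H⁺] = 10^-1.12 = 0.075858
α₁ = 1/(1 + 0.010471 + 0.075858) = 1/1.0863 = 0.9205; α₂ = α₁·K2/[H⁺] = 0.06983
α₁ + 2α₂ = 1.0602
DIC = CA / (α₁ + 2α₂) = 2.23 / 1.0602 = 2.10 mmol/kg

DIC = 2.10 mmol/kg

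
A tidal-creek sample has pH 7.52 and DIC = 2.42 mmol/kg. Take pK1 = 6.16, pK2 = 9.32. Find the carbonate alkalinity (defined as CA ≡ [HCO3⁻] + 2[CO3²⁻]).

CA = [HCO3⁻] + 2[CO3²⁻] = (α₁ + 2α₂)·DIC
At pH 7.52: [H⁺]/K1 = 10^-1.36 = 0.043652, K2/[H⁺] = 10^-1.80 = 0.015849
α₁ = 1/(1 + 0.043652 + 0.015849) = 1/1.0595 = 0.9438; α₂ = α₁·K2/[H⁺] = 0.01496
α₁ + 2α₂ = 0.9738
CA = 0.9738 × 2.42 = 2.36 mmol/kg

CA = 2.36 mmol/kg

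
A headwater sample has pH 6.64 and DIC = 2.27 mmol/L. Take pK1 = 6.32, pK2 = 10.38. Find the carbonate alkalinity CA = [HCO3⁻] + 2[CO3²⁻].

CA = [HCO3⁻] + 2[CO3²⁻] = (α₁ + 2α₂)·DIC
At pH 6.64: [H⁺]/K1 = 10^-0.32 = 0.47863, K2/[H⁺] = 10^-3.74 = 0.00018197
α₁ = 1/(1 + 0.47863 + 0.00018197) = 1/1.4788 = 0.6762; α₂ = α₁·K2/[H⁺] = 0.0001231
α₁ + 2α₂ = 0.6765
CA = 0.6765 × 2.27 = 1.54 mmol/L

CA = 1.54 mmol/L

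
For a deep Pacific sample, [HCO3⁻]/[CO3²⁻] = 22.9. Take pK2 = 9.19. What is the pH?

From K2 = [H⁺][CO3²⁻]/[HCO3⁻]:  pH = pK2 − log₁₀([HCO3⁻]/[CO3²⁻])
log₁₀(22.9) = +1.360
pH = 9.19 − (+1.360) = 7.83

pH = 7.83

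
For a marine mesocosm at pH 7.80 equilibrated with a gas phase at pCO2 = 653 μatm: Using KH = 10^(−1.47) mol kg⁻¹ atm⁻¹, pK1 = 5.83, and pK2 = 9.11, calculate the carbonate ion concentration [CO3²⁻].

[CO3²⁻] = 0.101 mmol/kg

[CO2*] = KH · pCO2 = 10^(−1.47) × 653×10^-6 = 2.213×10^-5 mol/kg
α₀ = 1/(1 + K1/[H⁺] + K1K2/[H⁺]²) = 1/(1 + 10^+1.97 + 10^+0.66) = 0.01011
DIC = [CO2*]/α₀ = 2.213×10^-5 / 0.01011 = 2.188 mmol/kg
[CO3²⁻] = α₂·DIC; α₂ = 0.04622, so [CO3²⁻] = 0.04622 × 2.188 = 0.101 mmol/kg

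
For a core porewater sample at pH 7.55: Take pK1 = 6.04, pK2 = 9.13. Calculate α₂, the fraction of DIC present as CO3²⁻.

α₂ = 0.0249

α₂ = 1 / (1 + [H⁺]/K2 + [H⁺]²/(K1K2)) = 1 / (1 + 10^+1.58 + 10^+0.07)
   = 1 / (1 + 38.019 + 1.1749) = 1/40.194 = 0.02488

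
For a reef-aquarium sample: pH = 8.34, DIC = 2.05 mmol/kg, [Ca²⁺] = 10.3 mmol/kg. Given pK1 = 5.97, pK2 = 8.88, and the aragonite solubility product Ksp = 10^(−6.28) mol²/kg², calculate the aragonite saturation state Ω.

Ω = 8.98

α₂ = 1 / (1 + [H⁺]/K2 + [H⁺]²/(K1K2)) = 1 / (1 + 10^+0.54 + 10^-1.83)
   = 1 / (1 + 3.4674 + 0.014791) = 1/4.4822 = 0.2231
[CO3²⁻] = α₂ × DIC = 0.2231 × 2.05 = 0.4574 mmol/kg
Ksp = 10^(−6.28) = 5.248×10^-7
Ω = [Ca²⁺][CO3²⁻]/Ksp = (10.3×10^-3)(4.574×10^-4) / 5.248×10^-7 = 8.98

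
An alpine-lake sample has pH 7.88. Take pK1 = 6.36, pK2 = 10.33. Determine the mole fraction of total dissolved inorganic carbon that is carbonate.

α₂ = 0.00343

α₂ = 1 / (1 + [H⁺]/K2 + [H⁺]²/(K1K2)) = 1 / (1 + 10^+2.45 + 10^+0.93)
   = 1 / (1 + 281.84 + 8.5114) = 1/291.35 = 0.003432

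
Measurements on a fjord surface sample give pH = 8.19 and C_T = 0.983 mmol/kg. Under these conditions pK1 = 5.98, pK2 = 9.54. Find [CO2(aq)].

[CO2*] = 5.77 μmol/kg

α₀ = 1 / (1 + K1/[H⁺] + K1K2/[H⁺]²) = 1 / (1 + 10^+2.21 + 10^+0.86)
   = 1 / (1 + 162.18 + 7.2444) = 1/170.43 = 0.005868
[CO2*] = α₀ × DIC = 0.005868 × 0.983 = 0.00577 mmol/kg = 5.77 μmol/kg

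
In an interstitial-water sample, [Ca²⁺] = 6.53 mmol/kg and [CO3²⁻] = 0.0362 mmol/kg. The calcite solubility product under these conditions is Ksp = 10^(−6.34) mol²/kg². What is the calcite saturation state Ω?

Ksp = 10^(−6.34) = 4.571×10^-7
Ω = [Ca²⁺][CO3²⁻]/Ksp = (6.53×10^-3)(0.0362×10^-3) / 4.571×10^-7 = 0.517

Ω = 0.517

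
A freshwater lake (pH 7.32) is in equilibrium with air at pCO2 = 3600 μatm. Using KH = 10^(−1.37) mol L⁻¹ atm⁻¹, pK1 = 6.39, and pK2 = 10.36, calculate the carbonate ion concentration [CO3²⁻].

[CO2*] = KH · pCO2 = 10^(−1.37) × 3600×10^-6 = 1.536×10^-4 mol/L
α₀ = 1/(1 + K1/[H⁺] + K1K2/[H⁺]²) = 1/(1 + 10^+0.93 + 10^-2.11) = 0.1051
DIC = [CO2*]/α₀ = 1.536×10^-4 / 0.1051 = 1.462 mmol/L
[CO3²⁻] = α₂·DIC; α₂ = 0.0008155, so [CO3²⁻] = 0.0008155 × 1.462 = 0.00119 mmol/L = 1.19 μmol/L

[CO3²⁻] = 1.19 μmol/L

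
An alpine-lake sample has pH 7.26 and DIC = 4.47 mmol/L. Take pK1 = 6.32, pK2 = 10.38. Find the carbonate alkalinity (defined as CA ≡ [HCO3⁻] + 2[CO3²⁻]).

CA = [HCO3⁻] + 2[CO3²⁻] = (α₁ + 2α₂)·DIC
At pH 7.26: [H⁺]/K1 = 10^-0.94 = 0.11482, K2/[H⁺] = 10^-3.12 = 0.00075858
α₁ = 1/(1 + 0.11482 + 0.00075858) = 1/1.1156 = 0.8964; α₂ = α₁·K2/[H⁺] = 0.0006800
α₁ + 2α₂ = 0.8978
CA = 0.8978 × 4.47 = 4.01 mmol/L

CA = 4.01 mmol/L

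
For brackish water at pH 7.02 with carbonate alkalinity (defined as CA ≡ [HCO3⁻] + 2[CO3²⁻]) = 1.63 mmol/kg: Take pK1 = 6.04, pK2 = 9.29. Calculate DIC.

DIC = 1.79 mmol/kg

CA = [HCO3⁻] + 2[CO3²⁻] = (α₁ + 2α₂)·DIC
At pH 7.02: [H⁺]/K1 = 10^-0.98 = 0.10471, K2/[H⁺] = 10^-2.27 = 0.0053703
α₁ = 1/(1 + 0.10471 + 0.0053703) = 1/1.1101 = 0.9008; α₂ = α₁·K2/[H⁺] = 0.004838
α₁ + 2α₂ = 0.9105
DIC = CA / (α₁ + 2α₂) = 1.63 / 0.9105 = 1.79 mmol/kg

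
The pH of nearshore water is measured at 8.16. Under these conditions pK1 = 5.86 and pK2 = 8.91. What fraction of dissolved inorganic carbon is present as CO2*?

α₀ = 0.00424

α₀ = 1 / (1 + K1/[H⁺] + K1K2/[H⁺]²) = 1 / (1 + 10^+2.30 + 10^+1.55)
   = 1 / (1 + 199.53 + 35.481) = 1/236.01 = 0.004237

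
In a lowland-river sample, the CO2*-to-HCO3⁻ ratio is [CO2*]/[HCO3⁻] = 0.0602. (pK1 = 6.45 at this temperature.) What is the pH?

pH = 7.67

From K1 = [H⁺][HCO3⁻]/[CO2*]:  pH = pK1 − log₁₀([CO2*]/[HCO3⁻])
log₁₀(0.0602) = -1.220
pH = 6.45 − (-1.220) = 7.67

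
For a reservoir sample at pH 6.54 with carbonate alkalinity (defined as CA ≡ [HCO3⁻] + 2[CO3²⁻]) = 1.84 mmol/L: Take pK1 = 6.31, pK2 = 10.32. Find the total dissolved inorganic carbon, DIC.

CA = [HCO3⁻] + 2[CO3²⁻] = (α₁ + 2α₂)·DIC
At pH 6.54: [H⁺]/K1 = 10^-0.23 = 0.58884, K2/[H⁺] = 10^-3.78 = 0.00016596
α₁ = 1/(1 + 0.58884 + 0.00016596) = 1/1.5890 = 0.6293; α₂ = α₁·K2/[H⁺] = 0.0001044
α₁ + 2α₂ = 0.6295
DIC = CA / (α₁ + 2α₂) = 1.84 / 0.6295 = 2.92 mmol/L

DIC = 2.92 mmol/L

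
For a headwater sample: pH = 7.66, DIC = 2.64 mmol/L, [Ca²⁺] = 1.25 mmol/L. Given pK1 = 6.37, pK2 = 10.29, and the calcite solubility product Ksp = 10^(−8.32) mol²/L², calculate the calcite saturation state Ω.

Ω = 1.53

α₂ = 1 / (1 + [H⁺]/K2 + [H⁺]²/(K1K2)) = 1 / (1 + 10^+2.63 + 10^+1.34)
   = 1 / (1 + 426.58 + 21.878) = 1/449.46 = 0.002225
[CO3²⁻] = α₂ × DIC = 0.002225 × 2.64 = 0.005874 mmol/L = 5.874 μmol/L
Ksp = 10^(−8.32) = 4.786×10^-9
Ω = [Ca²⁺][CO3²⁻]/Ksp = (1.25×10^-3)(5.874×10^-6) / 4.786×10^-9 = 1.53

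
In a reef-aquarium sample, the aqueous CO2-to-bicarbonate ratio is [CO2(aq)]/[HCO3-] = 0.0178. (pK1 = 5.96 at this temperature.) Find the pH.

From K1 = [H⁺][HCO3-]/[CO2(aq)]:  pH = pK1 − log₁₀([CO2(aq)]/[HCO3-])
log₁₀(0.0178) = -1.750
pH = 5.96 − (-1.750) = 7.71

pH = 7.71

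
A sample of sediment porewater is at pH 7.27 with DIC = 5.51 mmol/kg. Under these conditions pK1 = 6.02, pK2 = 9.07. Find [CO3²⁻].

[CO3²⁻] = 0.0815 mmol/kg

α₂ = 1 / (1 + [H⁺]/K2 + [H⁺]²/(K1K2)) = 1 / (1 + 10^+1.80 + 10^+0.55)
   = 1 / (1 + 63.096 + 3.5481) = 1/67.644 = 0.01478
[CO3²⁻] = α₂ × DIC = 0.01478 × 5.51 = 0.0815 mmol/kg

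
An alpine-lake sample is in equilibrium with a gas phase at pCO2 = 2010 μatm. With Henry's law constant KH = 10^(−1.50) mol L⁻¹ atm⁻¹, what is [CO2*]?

[CO2*] = 63.6 μmol/L

KH = 10^(−1.50) = 3.162×10^-2 mol L⁻¹ atm⁻¹
[CO2*] = KH · pCO2 = 3.162×10^-2 × 2010×10^-6 atm = 6.36×10^-5 mol/L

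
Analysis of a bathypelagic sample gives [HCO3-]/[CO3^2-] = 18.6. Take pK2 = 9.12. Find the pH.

From K2 = [H⁺][CO3^2-]/[HCO3-]:  pH = pK2 − log₁₀([HCO3-]/[CO3^2-])
log₁₀(18.6) = +1.270
pH = 9.12 − (+1.270) = 7.85

pH = 7.85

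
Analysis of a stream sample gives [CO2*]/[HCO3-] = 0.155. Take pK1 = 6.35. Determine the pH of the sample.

pH = 7.16

From K1 = [H⁺][HCO3-]/[CO2*]:  pH = pK1 − log₁₀([CO2*]/[HCO3-])
log₁₀(0.155) = -0.810
pH = 6.35 − (-0.810) = 7.16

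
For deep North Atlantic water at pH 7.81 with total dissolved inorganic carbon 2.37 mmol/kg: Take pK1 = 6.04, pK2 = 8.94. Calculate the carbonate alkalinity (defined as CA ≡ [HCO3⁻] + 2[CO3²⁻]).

CA = 2.49 mmol/kg

CA = [HCO3⁻] + 2[CO3²⁻] = (α₁ + 2α₂)·DIC
At pH 7.81: [H⁺]/K1 = 10^-1.77 = 0.016982, K2/[H⁺] = 10^-1.13 = 0.074131
α₁ = 1/(1 + 0.016982 + 0.074131) = 1/1.0911 = 0.9165; α₂ = α₁·K2/[H⁺] = 0.06794
α₁ + 2α₂ = 1.0524
CA = 1.0524 × 2.37 = 2.49 mmol/kg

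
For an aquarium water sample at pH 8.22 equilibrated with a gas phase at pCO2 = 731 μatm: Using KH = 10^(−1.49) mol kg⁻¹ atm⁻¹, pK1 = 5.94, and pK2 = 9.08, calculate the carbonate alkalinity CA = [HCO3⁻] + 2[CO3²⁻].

[CO2*] = KH · pCO2 = 10^(−1.49) × 731×10^-6 = 2.365×10^-5 mol/kg
α₀ = 1/(1 + K1/[H⁺] + K1K2/[H⁺]²) = 1/(1 + 10^+2.28 + 10^+1.42) = 0.004590
DIC = [CO2*]/α₀ = 2.365×10^-5 / 0.004590 = 5.153 mmol/kg
CA = (α₁ + 2α₂)·DIC = (0.8747 + 2×0.1207) × 5.153 = 5.75 mmol/kg

CA = 5.75 mmol/kg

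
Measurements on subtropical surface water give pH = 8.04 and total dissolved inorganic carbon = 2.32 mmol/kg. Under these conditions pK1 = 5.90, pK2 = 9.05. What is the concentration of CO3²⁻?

α₂ = 1 / (1 + [H⁺]/K2 + [H⁺]²/(K1K2)) = 1 / (1 + 10^+1.01 + 10^-1.13)
   = 1 / (1 + 10.233 + 0.074131) = 1/11.307 = 0.08844
[CO3²⁻] = α₂ × DIC = 0.08844 × 2.32 = 0.205 mmol/kg

[CO3²⁻] = 0.205 mmol/kg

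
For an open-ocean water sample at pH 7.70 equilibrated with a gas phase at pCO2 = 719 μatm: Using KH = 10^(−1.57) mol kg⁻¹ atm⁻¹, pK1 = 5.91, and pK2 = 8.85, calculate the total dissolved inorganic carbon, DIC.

DIC = 1.30 mmol/kg

[CO2*] = KH · pCO2 = 10^(−1.57) × 719×10^-6 = 1.935×10^-5 mol/kg
α₀ = 1/(1 + K1/[H⁺] + K1K2/[H⁺]²) = 1/(1 + 10^+1.79 + 10^+0.64) = 0.01492
DIC = [CO2*]/α₀ = 1.935×10^-5 / 0.01492 = 1.30 mmol/kg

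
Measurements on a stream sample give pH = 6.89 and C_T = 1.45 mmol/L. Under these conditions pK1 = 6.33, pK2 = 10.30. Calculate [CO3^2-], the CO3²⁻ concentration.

α₂ = 1 / (1 + [H⁺]/K2 + [H⁺]²/(K1K2)) = 1 / (1 + 10^+3.41 + 10^+2.85)
   = 1 / (1 + 2570.4 + 707.95) = 1/3279.3 = 0.0003049
[CO3²⁻] = α₂ × DIC = 0.0003049 × 1.45 = 0.000442 mmol/L = 0.442 μmol/L

[CO3²⁻] = 0.442 μmol/L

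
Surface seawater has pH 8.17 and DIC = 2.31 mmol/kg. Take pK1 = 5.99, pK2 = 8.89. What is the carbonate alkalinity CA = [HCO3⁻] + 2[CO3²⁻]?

CA = 2.66 mmol/kg

CA = [HCO3⁻] + 2[CO3²⁻] = (α₁ + 2α₂)·DIC
At pH 8.17: [H⁺]/K1 = 10^-2.18 = 0.0066069, K2/[H⁺] = 10^-0.72 = 0.19055
α₁ = 1/(1 + 0.0066069 + 0.19055) = 1/1.1972 = 0.8353; α₂ = α₁·K2/[H⁺] = 0.1592
α₁ + 2α₂ = 1.1536
CA = 1.1536 × 2.31 = 2.66 mmol/kg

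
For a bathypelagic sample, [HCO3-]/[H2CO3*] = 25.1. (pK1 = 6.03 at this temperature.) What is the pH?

pH = 7.43

From K1 = [H⁺][HCO3-]/[H2CO3*]:  pH = pK1 + log₁₀([HCO3-]/[H2CO3*])
log₁₀(25.1) = +1.400
pH = 6.03 + (+1.400) = 7.43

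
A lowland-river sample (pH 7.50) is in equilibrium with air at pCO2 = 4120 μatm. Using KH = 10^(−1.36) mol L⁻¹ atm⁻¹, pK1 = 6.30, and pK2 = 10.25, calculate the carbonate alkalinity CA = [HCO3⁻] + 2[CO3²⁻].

CA = 2.86 mmol/L

[CO2*] = KH · pCO2 = 10^(−1.36) × 4120×10^-6 = 1.798×10^-4 mol/L
α₀ = 1/(1 + K1/[H⁺] + K1K2/[H⁺]²) = 1/(1 + 10^+1.20 + 10^-1.55) = 0.05925
DIC = [CO2*]/α₀ = 1.798×10^-4 / 0.05925 = 3.035 mmol/L
CA = (α₁ + 2α₂)·DIC = (0.9391 + 2×0.001670) × 3.035 = 2.86 mmol/L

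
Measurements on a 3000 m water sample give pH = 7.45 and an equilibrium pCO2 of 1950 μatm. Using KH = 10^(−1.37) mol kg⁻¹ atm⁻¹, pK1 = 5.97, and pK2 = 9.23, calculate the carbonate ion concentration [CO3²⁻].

[CO3²⁻] = 0.0417 mmol/kg

[CO2*] = KH · pCO2 = 10^(−1.37) × 1950×10^-6 = 8.318×10^-5 mol/kg
α₀ = 1/(1 + K1/[H⁺] + K1K2/[H⁺]²) = 1/(1 + 10^+1.48 + 10^-0.30) = 0.03155
DIC = [CO2*]/α₀ = 8.318×10^-5 / 0.03155 = 2.637 mmol/kg
[CO3²⁻] = α₂·DIC; α₂ = 0.01581, so [CO3²⁻] = 0.01581 × 2.637 = 0.0417 mmol/kg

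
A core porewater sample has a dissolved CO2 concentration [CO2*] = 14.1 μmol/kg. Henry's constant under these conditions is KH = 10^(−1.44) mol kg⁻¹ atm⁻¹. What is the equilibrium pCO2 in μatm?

pCO2 = 388 μatm

KH = 10^(−1.44) = 3.631×10^-2 mol kg⁻¹ atm⁻¹
pCO2 = [CO2*]/KH = 14.1×10^-6 / 3.631×10^-2 = 3.88×10^-4 atm = 388 μatm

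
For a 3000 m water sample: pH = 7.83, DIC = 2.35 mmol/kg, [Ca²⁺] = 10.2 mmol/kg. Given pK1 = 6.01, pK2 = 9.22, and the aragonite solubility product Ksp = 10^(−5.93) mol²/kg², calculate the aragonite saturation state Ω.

Ω = 0.787

α₂ = 1 / (1 + [H⁺]/K2 + [H⁺]²/(K1K2)) = 1 / (1 + 10^+1.39 + 10^-0.43)
   = 1 / (1 + 24.547 + 0.37154) = 1/25.919 = 0.03858
[CO3²⁻] = α₂ × DIC = 0.03858 × 2.35 = 0.09067 mmol/kg
Ksp = 10^(−5.93) = 1.175×10^-6
Ω = [Ca²⁺][CO3²⁻]/Ksp = (10.2×10^-3)(9.067×10^-5) / 1.175×10^-6 = 0.787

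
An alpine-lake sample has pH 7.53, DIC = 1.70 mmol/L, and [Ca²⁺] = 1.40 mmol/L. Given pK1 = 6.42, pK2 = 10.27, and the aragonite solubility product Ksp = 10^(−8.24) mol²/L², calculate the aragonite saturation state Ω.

Ω = 0.697

α₂ = 1 / (1 + [H⁺]/K2 + [H⁺]²/(K1K2)) = 1 / (1 + 10^+2.74 + 10^+1.63)
   = 1 / (1 + 549.54 + 42.658) = 1/593.20 = 0.001686
[CO3²⁻] = α₂ × DIC = 0.001686 × 1.70 = 0.002866 mmol/L = 2.866 μmol/L
Ksp = 10^(−8.24) = 5.754×10^-9
Ω = [Ca²⁺][CO3²⁻]/Ksp = (1.40×10^-3)(2.866×10^-6) / 5.754×10^-9 = 0.697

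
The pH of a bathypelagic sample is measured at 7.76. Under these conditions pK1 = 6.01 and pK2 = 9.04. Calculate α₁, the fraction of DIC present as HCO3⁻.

α₁ = 0.934

α₁ = 1 / (1 + [H⁺]/K1 + K2/[H⁺]) = 1 / (1 + 10^-1.75 + 10^-1.28)
   = 1 / (1 + 0.017783 + 0.052481) = 1/1.0703 = 0.9343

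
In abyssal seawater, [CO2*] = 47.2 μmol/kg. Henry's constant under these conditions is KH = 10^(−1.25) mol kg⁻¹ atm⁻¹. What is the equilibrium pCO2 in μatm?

pCO2 = 839 μatm

KH = 10^(−1.25) = 5.623×10^-2 mol kg⁻¹ atm⁻¹
pCO2 = [CO2*]/KH = 47.2×10^-6 / 5.623×10^-2 = 8.39×10^-4 atm = 839 μatm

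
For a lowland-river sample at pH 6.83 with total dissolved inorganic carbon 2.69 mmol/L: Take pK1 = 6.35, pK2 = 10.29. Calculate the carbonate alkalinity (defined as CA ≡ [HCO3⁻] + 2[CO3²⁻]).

CA = [HCO3⁻] + 2[CO3²⁻] = (α₁ + 2α₂)·DIC
At pH 6.83: [H⁺]/K1 = 10^-0.48 = 0.33113, K2/[H⁺] = 10^-3.46 = 0.00034674
α₁ = 1/(1 + 0.33113 + 0.00034674) = 1/1.3315 = 0.7510; α₂ = α₁·K2/[H⁺] = 0.0002604
α₁ + 2α₂ = 0.7516
CA = 0.7516 × 2.69 = 2.02 mmol/L

CA = 2.02 mmol/L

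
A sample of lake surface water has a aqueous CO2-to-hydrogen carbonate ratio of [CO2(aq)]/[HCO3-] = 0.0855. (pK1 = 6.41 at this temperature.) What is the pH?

pH = 7.48

From K1 = [H⁺][HCO3-]/[CO2(aq)]:  pH = pK1 − log₁₀([CO2(aq)]/[HCO3-])
log₁₀(0.0855) = -1.068
pH = 6.41 − (-1.068) = 7.48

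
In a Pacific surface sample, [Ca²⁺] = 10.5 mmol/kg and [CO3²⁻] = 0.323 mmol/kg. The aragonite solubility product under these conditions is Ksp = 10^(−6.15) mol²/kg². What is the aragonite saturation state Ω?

Ksp = 10^(−6.15) = 7.079×10^-7
Ω = [Ca²⁺][CO3²⁻]/Ksp = (10.5×10^-3)(0.323×10^-3) / 7.079×10^-7 = 4.79

Ω = 4.79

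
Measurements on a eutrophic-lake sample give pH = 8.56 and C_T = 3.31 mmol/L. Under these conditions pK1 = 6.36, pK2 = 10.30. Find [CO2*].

[CO2*] = 0.0204 mmol/L

α₀ = 1 / (1 + K1/[H⁺] + K1K2/[H⁺]²) = 1 / (1 + 10^+2.20 + 10^+0.46)
   = 1 / (1 + 158.49 + 2.8840) = 1/162.37 = 0.006159
[CO2*] = α₀ × DIC = 0.006159 × 3.31 = 0.0204 mmol/L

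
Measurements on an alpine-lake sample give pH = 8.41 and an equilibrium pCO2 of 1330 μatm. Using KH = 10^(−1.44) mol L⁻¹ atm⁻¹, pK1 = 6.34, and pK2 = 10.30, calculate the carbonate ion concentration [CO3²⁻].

[CO3²⁻] = 0.0731 mmol/L

[CO2*] = KH · pCO2 = 10^(−1.44) × 1330×10^-6 = 4.829×10^-5 mol/L
α₀ = 1/(1 + K1/[H⁺] + K1K2/[H⁺]²) = 1/(1 + 10^+2.07 + 10^+0.18) = 0.008333
DIC = [CO2*]/α₀ = 4.829×10^-5 / 0.008333 = 5.795 mmol/L
[CO3²⁻] = α₂·DIC; α₂ = 0.01261, so [CO3²⁻] = 0.01261 × 5.795 = 0.0731 mmol/L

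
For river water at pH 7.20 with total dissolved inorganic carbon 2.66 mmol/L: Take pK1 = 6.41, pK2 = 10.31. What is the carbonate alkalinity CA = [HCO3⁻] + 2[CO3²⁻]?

CA = 2.29 mmol/L

CA = [HCO3⁻] + 2[CO3²⁻] = (α₁ + 2α₂)·DIC
At pH 7.20: [H⁺]/K1 = 10^-0.79 = 0.16218, K2/[H⁺] = 10^-3.11 = 0.00077625
α₁ = 1/(1 + 0.16218 + 0.00077625) = 1/1.1630 = 0.8599; α₂ = α₁·K2/[H⁺] = 0.0006675
α₁ + 2α₂ = 0.8612
CA = 0.8612 × 2.66 = 2.29 mmol/L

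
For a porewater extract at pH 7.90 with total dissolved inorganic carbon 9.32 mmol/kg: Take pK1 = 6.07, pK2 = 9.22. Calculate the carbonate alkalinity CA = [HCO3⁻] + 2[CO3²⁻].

CA = [HCO3⁻] + 2[CO3²⁻] = (α₁ + 2α₂)·DIC
At pH 7.90: [H⁺]/K1 = 10^-1.83 = 0.014791, K2/[H⁺] = 10^-1.32 = 0.047863
α₁ = 1/(1 + 0.014791 + 0.047863) = 1/1.0627 = 0.9410; α₂ = α₁·K2/[H⁺] = 0.04504
α₁ + 2α₂ = 1.0311
CA = 1.0311 × 9.32 = 9.61 mmol/kg

CA = 9.61 mmol/kg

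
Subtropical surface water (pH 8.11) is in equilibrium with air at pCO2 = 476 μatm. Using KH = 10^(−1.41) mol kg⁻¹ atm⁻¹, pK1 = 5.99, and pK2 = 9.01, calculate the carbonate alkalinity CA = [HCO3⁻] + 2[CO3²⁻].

CA = 3.06 mmol/kg

[CO2*] = KH · pCO2 = 10^(−1.41) × 476×10^-6 = 1.852×10^-5 mol/kg
α₀ = 1/(1 + K1/[H⁺] + K1K2/[H⁺]²) = 1/(1 + 10^+2.12 + 10^+1.22) = 0.006692
DIC = [CO2*]/α₀ = 1.852×10^-5 / 0.006692 = 2.767 mmol/kg
CA = (α₁ + 2α₂)·DIC = (0.8822 + 2×0.1111) × 2.767 = 3.06 mmol/kg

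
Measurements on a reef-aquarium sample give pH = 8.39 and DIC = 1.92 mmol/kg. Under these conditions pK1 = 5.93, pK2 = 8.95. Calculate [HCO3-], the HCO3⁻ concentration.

α₁ = 1 / (1 + [H⁺]/K1 + K2/[H⁺]) = 1 / (1 + 10^-2.46 + 10^-0.56)
   = 1 / (1 + 0.0034674 + 0.27542) = 1/1.2789 = 0.7819
[HCO3⁻] = α₁ × DIC = 0.7819 × 1.92 = 1.50 mmol/kg

[HCO3⁻] = 1.50 mmol/kg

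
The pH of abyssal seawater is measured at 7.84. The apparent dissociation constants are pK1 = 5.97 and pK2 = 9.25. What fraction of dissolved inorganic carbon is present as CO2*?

α₀ = 0.0128

α₀ = 1 / (1 + K1/[H⁺] + K1K2/[H⁺]²) = 1 / (1 + 10^+1.87 + 10^+0.46)
   = 1 / (1 + 74.131 + 2.8840) = 1/78.015 = 0.01282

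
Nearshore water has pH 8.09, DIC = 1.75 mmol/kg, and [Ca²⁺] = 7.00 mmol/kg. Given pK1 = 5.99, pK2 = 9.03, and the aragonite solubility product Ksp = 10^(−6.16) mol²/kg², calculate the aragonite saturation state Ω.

Ω = 1.81

α₂ = 1 / (1 + [H⁺]/K2 + [H⁺]²/(K1K2)) = 1 / (1 + 10^+0.94 + 10^-1.16)
   = 1 / (1 + 8.7096 + 0.069183) = 1/9.7788 = 0.1023
[CO3²⁻] = α₂ × DIC = 0.1023 × 1.75 = 0.1790 mmol/kg
Ksp = 10^(−6.16) = 6.918×10^-7
Ω = [Ca²⁺][CO3²⁻]/Ksp = (7.00×10^-3)(1.790×10^-4) / 6.918×10^-7 = 1.81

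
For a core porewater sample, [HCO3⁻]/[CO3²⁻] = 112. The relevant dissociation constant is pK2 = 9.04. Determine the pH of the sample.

From K2 = [H⁺][CO3²⁻]/[HCO3⁻]:  pH = pK2 − log₁₀([HCO3⁻]/[CO3²⁻])
log₁₀(112) = +2.049
pH = 9.04 − (+2.049) = 6.99

pH = 6.99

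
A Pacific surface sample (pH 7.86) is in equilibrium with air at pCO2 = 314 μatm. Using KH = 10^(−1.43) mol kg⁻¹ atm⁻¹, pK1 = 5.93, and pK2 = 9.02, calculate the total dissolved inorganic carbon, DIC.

[CO2*] = KH · pCO2 = 10^(−1.43) × 314×10^-6 = 1.167×10^-5 mol/kg
α₀ = 1/(1 + K1/[H⁺] + K1K2/[H⁺]²) = 1/(1 + 10^+1.93 + 10^+0.77) = 0.01087
DIC = [CO2*]/α₀ = 1.167×10^-5 / 0.01087 = 1.07 mmol/kg

DIC = 1.07 mmol/kg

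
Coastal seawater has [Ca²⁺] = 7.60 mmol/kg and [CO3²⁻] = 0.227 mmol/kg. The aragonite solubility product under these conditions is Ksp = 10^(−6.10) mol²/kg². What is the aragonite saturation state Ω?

Ω = 2.17

Ksp = 10^(−6.10) = 7.943×10^-7
Ω = [Ca²⁺][CO3²⁻]/Ksp = (7.60×10^-3)(0.227×10^-3) / 7.943×10^-7 = 2.17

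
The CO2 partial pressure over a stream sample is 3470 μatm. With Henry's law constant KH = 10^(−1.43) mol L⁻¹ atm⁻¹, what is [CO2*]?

[CO2*] = 129 μmol/L

KH = 10^(−1.43) = 3.715×10^-2 mol L⁻¹ atm⁻¹
[CO2*] = KH · pCO2 = 3.715×10^-2 × 3470×10^-6 atm = 1.29×10^-4 mol/L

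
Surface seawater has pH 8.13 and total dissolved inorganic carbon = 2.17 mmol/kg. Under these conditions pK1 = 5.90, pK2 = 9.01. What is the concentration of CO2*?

α₀ = 1 / (1 + K1/[H⁺] + K1K2/[H⁺]²) = 1 / (1 + 10^+2.23 + 10^+1.35)
   = 1 / (1 + 169.82 + 22.387) = 1/193.21 = 0.005176
[CO2*] = α₀ × DIC = 0.005176 × 2.17 = 0.0112 mmol/kg = 11.2 μmol/kg

[CO2*] = 11.2 μmol/kg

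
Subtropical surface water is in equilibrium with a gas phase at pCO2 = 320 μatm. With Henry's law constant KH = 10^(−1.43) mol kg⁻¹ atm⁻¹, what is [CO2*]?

[CO2*] = 11.9 μmol/kg

KH = 10^(−1.43) = 3.715×10^-2 mol kg⁻¹ atm⁻¹
[CO2*] = KH · pCO2 = 3.715×10^-2 × 320×10^-6 atm = 1.19×10^-5 mol/kg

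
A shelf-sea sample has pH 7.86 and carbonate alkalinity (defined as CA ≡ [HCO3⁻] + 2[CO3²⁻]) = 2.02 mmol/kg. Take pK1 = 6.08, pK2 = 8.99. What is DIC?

CA = [HCO3⁻] + 2[CO3²⁻] = (α₁ + 2α₂)·DIC
At pH 7.86: [H⁺]/K1 = 10^-1.78 = 0.016596, K2/[H⁺] = 10^-1.13 = 0.074131
α₁ = 1/(1 + 0.016596 + 0.074131) = 1/1.0907 = 0.9168; α₂ = α₁·K2/[H⁺] = 0.06796
α₁ + 2α₂ = 1.0527
DIC = CA / (α₁ + 2α₂) = 2.02 / 1.0527 = 1.92 mmol/kg

DIC = 1.92 mmol/kg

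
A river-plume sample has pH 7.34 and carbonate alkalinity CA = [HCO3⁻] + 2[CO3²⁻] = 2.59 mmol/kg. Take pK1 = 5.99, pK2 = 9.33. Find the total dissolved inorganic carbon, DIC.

CA = [HCO3⁻] + 2[CO3²⁻] = (α₁ + 2α₂)·DIC
At pH 7.34: [H⁺]/K1 = 10^-1.35 = 0.044668, K2/[H⁺] = 10^-1.99 = 0.010233
α₁ = 1/(1 + 0.044668 + 0.010233) = 1/1.0549 = 0.9480; α₂ = α₁·K2/[H⁺] = 0.009700
α₁ + 2α₂ = 0.9674
DIC = CA / (α₁ + 2α₂) = 2.59 / 0.9674 = 2.68 mmol/kg

DIC = 2.68 mmol/kg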